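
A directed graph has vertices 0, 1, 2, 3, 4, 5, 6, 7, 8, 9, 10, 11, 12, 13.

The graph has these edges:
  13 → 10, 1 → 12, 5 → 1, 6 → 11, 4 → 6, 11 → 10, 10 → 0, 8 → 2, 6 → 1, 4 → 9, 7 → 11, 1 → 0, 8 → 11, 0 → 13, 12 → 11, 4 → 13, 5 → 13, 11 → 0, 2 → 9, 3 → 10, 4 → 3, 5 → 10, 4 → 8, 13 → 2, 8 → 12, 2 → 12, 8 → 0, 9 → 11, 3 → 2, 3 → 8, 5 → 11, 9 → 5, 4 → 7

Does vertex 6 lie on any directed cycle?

6 lies on a cycle iff there is a path from 6 back to itself.
Exploring from 6, it never reaches itself; equivalently, its strongly connected component is a singleton.

No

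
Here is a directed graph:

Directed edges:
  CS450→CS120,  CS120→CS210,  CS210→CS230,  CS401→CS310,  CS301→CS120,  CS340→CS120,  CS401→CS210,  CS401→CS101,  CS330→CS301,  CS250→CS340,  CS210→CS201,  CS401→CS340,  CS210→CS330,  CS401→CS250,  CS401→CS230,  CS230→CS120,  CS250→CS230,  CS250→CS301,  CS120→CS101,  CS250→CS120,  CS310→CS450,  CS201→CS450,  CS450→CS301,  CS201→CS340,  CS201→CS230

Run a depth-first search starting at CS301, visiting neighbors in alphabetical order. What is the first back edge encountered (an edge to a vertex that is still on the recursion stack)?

CS230->CS120

DFS from CS301 (visiting neighbors in alphabetical order); mark gray on enter, black on exit:
CS301 gray
  CS120 gray
    CS101 gray
    CS101 black
    CS210 gray
      CS201 gray
        CS230 gray
          CS230→CS120: CS120 is gray → back edge
First back edge: CS230 → CS120.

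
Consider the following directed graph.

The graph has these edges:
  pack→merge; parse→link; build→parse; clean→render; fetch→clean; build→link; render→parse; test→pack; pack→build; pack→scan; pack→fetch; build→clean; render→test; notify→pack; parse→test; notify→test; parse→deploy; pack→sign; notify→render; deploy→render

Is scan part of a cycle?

No

scan lies on a cycle iff there is a path from scan back to itself.
Exploring from scan, it never reaches itself; equivalently, its strongly connected component is a singleton.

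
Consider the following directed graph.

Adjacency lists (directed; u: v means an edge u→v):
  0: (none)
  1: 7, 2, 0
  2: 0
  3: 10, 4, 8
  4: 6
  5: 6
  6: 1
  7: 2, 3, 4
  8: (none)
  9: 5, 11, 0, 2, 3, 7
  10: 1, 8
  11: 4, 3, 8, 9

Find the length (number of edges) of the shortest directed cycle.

For each vertex v, BFS finds the shortest path from v back to v.
The shortest such closed walk is 9 → 11 → 9, length 2.

2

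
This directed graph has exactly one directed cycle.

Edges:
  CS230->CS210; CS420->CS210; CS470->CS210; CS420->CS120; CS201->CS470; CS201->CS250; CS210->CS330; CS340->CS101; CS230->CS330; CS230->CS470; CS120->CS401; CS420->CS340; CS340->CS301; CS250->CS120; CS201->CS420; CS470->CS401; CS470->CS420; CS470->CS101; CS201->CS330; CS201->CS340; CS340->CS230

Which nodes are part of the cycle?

CS230, CS340, CS420, CS470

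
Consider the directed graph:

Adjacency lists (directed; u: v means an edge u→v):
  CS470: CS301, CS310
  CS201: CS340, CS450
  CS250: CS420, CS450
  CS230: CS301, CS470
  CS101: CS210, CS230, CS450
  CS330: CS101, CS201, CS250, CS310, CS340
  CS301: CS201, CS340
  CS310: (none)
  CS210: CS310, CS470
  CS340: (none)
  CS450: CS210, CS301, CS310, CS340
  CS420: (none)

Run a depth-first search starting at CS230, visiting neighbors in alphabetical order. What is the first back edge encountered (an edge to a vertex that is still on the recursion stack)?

DFS from CS230 (visiting neighbors in alphabetical order); mark gray on enter, black on exit:
CS230 gray
  CS301 gray
    CS201 gray
      CS340 gray
      CS340 black
      CS450 gray
        CS210 gray
          CS310 gray
          CS310 black
          CS470 gray
            CS470→CS301: CS301 is gray → back edge
First back edge: CS470 → CS301.

CS470→CS301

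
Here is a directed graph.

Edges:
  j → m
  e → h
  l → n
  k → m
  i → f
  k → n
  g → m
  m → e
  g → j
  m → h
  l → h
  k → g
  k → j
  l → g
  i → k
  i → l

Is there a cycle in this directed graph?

No

DFS with white/gray/black marking, starting from k:
k gray
  g gray
    j gray
      m gray
        h gray
        h black
        e gray
          e→h: h black — skip
        e black
      m black
    j black
    g→m: m black — skip
  g black
  k→m: m black — skip
  n gray
  n black
  k→j: j black — skip
k black
f gray
f black
i gray
  i→k: k black — skip
  i→f: f black — skip
  l gray
    l→n: n black — skip
    l→h: h black — skip
    l→g: g black — skip
  l black
i black
Every edge goes to a white or black vertex — no back edge, so the graph is acyclic.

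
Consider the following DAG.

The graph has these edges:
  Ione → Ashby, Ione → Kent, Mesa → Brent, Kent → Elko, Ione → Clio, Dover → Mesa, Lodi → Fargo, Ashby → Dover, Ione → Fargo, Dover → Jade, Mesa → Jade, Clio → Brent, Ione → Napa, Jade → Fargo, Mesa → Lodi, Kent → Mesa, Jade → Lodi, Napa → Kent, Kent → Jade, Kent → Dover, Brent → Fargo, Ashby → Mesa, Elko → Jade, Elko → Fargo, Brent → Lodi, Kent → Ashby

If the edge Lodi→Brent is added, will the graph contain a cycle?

Adding Lodi→Brent creates a cycle iff Brent can already reach Lodi.
Path from Brent: Brent → Lodi.
So Brent → … → Lodi → Brent is a cycle.

Yes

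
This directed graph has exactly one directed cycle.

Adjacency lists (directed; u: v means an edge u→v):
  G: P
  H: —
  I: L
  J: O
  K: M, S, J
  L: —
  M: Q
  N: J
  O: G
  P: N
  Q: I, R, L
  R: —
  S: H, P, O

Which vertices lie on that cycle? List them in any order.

G, J, N, O, P

DFS with gray/black marking from J:
J gray
  O gray
    G gray
      P gray
        N gray
          N→J: J is gray → back edge
Back edge closes the cycle J → O → G → P → N → J; its vertices are {G, J, N, O, P}.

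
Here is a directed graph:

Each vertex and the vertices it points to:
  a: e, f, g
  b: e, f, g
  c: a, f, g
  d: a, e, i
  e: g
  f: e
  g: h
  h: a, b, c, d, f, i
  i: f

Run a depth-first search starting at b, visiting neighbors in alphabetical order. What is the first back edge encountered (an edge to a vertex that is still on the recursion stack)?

a→e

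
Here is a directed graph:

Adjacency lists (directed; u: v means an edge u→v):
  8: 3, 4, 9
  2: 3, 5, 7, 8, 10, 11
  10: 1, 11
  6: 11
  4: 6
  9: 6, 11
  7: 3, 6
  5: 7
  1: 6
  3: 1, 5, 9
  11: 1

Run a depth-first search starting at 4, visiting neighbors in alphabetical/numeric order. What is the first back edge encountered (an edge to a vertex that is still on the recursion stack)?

DFS from 4 (visiting neighbors in alphabetical/numeric order); mark gray on enter, black on exit:
4 gray
  6 gray
    11 gray
      1 gray
        1→6: 6 is gray → back edge
First back edge: 1 → 6.

1->6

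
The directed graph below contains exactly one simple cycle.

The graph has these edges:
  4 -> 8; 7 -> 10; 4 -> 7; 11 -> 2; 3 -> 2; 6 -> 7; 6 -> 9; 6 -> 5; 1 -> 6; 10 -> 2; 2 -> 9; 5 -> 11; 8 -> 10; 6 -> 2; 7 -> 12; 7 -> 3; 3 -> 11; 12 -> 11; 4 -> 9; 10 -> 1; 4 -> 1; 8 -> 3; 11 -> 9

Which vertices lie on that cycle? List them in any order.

1, 6, 7, 10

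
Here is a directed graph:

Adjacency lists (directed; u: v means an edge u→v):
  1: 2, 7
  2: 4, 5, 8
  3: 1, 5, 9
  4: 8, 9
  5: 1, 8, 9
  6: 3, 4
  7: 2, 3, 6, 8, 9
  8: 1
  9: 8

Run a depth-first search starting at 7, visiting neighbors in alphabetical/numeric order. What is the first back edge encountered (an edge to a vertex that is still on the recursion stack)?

DFS from 7 (visiting neighbors in alphabetical/numeric order); mark gray on enter, black on exit:
7 gray
  2 gray
    4 gray
      8 gray
        1 gray
          1→2: 2 is gray → back edge
First back edge: 1 → 2.

1->2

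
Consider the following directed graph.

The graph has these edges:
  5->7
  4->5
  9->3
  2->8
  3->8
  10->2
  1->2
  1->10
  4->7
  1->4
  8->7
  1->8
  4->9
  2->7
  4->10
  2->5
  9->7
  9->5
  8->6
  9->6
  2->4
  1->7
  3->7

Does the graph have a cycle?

DFS with white/gray/black marking, starting from 3:
3 gray
  8 gray
    7 gray
    7 black
    6 gray
    6 black
  8 black
  3→7: 7 black — skip
3 black
1 gray
  1→8: 8 black — skip
  4 gray
    9 gray
      9→6: 6 black — skip
      9→3: 3 black — skip
      9→7: 7 black — skip
      5 gray
        5→7: 7 black — skip
      5 black
    9 black
    4→7: 7 black — skip
    10 gray
      2 gray
        2→4: 4 is gray → back edge
Back edge found, so a cycle exists: 4 → 10 → 2 → 4.

Yes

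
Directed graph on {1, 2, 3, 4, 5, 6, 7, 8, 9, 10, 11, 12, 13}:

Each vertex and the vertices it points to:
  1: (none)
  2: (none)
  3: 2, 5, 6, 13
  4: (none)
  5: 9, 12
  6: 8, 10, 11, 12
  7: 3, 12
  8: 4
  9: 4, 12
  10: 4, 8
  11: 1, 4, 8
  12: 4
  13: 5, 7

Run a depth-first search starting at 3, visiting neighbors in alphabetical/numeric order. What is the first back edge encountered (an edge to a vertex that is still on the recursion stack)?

7->3

DFS from 3 (visiting neighbors in alphabetical/numeric order); mark gray on enter, black on exit:
3 gray
  2 gray
  2 black
  5 gray
    9 gray
      4 gray
      4 black
      12 gray
        12→4: 4 black — skip
      12 black
    9 black
    5→12: 12 black — skip
  5 black
  6 gray
    8 gray
      8→4: 4 black — skip
    8 black
    10 gray
      10→4: 4 black — skip
      10→8: 8 black — skip
    10 black
    11 gray
      1 gray
      1 black
      11→4: 4 black — skip
      11→8: 8 black — skip
    11 black
    6→12: 12 black — skip
  6 black
  13 gray
    13→5: 5 black — skip
    7 gray
      7→3: 3 is gray → back edge
First back edge: 7 → 3.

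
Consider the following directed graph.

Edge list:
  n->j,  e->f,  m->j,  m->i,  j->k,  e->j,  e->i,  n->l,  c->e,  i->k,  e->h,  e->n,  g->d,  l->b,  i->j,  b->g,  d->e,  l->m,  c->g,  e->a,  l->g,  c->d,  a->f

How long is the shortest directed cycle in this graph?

5

For each vertex v, BFS finds the shortest path from v back to v.
The shortest such closed walk is e → n → l → g → d → e, length 5.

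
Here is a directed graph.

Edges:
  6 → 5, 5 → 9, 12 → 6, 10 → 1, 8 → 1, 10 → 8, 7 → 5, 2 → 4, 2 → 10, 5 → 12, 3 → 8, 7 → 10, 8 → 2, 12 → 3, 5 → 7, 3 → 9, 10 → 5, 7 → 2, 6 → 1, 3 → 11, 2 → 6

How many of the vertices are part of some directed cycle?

8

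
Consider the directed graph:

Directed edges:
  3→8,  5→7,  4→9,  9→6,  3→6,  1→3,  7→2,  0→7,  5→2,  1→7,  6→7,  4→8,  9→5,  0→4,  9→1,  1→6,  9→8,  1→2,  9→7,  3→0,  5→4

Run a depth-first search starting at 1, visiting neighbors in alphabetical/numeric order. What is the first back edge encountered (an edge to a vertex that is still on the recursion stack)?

DFS from 1 (visiting neighbors in alphabetical/numeric order); mark gray on enter, black on exit:
1 gray
  2 gray
  2 black
  3 gray
    0 gray
      4 gray
        8 gray
        8 black
        9 gray
          9→1: 1 is gray → back edge
First back edge: 9 → 1.

9->1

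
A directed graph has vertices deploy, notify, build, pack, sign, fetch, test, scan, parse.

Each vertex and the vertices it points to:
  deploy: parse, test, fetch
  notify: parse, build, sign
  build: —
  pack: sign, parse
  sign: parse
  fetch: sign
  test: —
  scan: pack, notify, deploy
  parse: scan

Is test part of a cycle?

No

test lies on a cycle iff there is a path from test back to itself.
Exploring from test, it never reaches itself; equivalently, its strongly connected component is a singleton.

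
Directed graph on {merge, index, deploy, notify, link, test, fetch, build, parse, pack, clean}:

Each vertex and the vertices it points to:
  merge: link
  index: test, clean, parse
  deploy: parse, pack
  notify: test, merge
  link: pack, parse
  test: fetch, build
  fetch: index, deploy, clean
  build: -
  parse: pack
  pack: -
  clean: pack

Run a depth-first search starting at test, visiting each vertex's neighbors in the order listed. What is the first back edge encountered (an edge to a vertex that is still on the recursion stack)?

index→test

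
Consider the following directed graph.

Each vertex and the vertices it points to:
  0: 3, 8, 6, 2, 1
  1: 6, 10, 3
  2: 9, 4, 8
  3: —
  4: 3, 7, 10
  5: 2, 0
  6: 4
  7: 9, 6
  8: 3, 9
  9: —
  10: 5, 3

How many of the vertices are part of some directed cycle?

8

A vertex is on a directed cycle iff it belongs to a strongly connected component of size ≥ 2 (or has a self-loop).
The vertices on cycles are {0, 1, 2, 4, 5, 6, 7, 10} — 8 in total.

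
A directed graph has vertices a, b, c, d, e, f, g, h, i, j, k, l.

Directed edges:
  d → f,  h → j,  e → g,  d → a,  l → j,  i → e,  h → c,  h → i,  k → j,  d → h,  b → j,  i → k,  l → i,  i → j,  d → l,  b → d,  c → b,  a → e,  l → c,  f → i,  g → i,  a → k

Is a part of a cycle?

No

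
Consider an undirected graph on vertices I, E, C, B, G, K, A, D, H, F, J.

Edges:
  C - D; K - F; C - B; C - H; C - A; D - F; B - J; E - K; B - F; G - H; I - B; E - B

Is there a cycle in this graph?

DFS, tracking each vertex's parent; an edge to a visited non-parent vertex closes a cycle.
Start from E:
visit E (parent –)
  visit B (parent E)
    visit F (parent B)
      F–B: parent, skip
      visit K (parent F)
        K–F: parent, skip
        K–E: E visited and ≠ parent → cycle
Cycle: E – B – F – K – E.

Yes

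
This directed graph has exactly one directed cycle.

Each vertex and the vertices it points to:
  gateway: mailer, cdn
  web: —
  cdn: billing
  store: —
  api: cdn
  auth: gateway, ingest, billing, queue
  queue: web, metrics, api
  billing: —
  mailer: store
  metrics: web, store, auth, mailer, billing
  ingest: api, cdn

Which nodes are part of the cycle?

auth, queue, metrics

DFS with gray/black marking from auth:
auth gray
  gateway gray
    mailer gray
      store gray
      store black
    mailer black
    cdn gray
      billing gray
      billing black
    cdn black
  gateway black
  ingest gray
    api gray
      api→cdn: cdn black — skip
    api black
    ingest→cdn: cdn black — skip
  ingest black
  auth→billing: billing black — skip
  queue gray
    web gray
    web black
    metrics gray
      metrics→web: web black — skip
      metrics→store: store black — skip
      metrics→auth: auth is gray → back edge
Back edge closes the cycle auth → queue → metrics → auth; its vertices are {auth, queue, metrics}.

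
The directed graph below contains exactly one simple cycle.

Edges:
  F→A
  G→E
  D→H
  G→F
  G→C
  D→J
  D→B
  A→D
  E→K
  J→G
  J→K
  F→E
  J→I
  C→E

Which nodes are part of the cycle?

DFS with gray/black marking from A:
A gray
  D gray
    J gray
      G gray
        E gray
          K gray
          K black
        E black
        F gray
          F→E: E black — skip
          F→A: A is gray → back edge
Back edge closes the cycle A → D → J → G → F → A; its vertices are {A, D, F, G, J}.

A, D, F, G, J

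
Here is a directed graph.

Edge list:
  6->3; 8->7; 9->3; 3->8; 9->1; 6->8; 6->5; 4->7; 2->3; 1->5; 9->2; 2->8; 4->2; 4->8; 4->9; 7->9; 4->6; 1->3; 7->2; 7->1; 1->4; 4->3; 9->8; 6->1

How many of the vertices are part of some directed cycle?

8

A vertex is on a directed cycle iff it belongs to a strongly connected component of size ≥ 2 (or has a self-loop).
The vertices on cycles are {1, 2, 3, 4, 6, 7, 8, 9} — 8 in total.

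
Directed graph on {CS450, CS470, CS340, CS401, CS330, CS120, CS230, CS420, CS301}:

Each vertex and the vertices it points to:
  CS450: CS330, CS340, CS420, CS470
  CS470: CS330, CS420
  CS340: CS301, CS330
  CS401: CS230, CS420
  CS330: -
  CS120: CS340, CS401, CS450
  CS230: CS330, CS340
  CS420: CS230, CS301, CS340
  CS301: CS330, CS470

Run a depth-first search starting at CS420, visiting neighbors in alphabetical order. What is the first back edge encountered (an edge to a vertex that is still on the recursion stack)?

DFS from CS420 (visiting neighbors in alphabetical order); mark gray on enter, black on exit:
CS420 gray
  CS230 gray
    CS330 gray
    CS330 black
    CS340 gray
      CS301 gray
        CS301→CS330: CS330 black — skip
        CS470 gray
          CS470→CS330: CS330 black — skip
          CS470→CS420: CS420 is gray → back edge
First back edge: CS470 → CS420.

CS470→CS420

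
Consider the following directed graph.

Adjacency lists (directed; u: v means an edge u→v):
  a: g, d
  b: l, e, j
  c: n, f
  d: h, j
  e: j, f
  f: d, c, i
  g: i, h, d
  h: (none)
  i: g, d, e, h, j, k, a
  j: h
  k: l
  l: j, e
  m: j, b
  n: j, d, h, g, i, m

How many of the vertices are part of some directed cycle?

A vertex is on a directed cycle iff it belongs to a strongly connected component of size ≥ 2 (or has a self-loop).
The vertices on cycles are {a, b, c, e, f, g, i, k, l, m, n} — 11 in total.

11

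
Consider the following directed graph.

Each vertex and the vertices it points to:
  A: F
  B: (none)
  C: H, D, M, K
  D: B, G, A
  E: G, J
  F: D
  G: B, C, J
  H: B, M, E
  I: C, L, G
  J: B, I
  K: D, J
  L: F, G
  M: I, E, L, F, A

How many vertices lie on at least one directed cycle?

12

A vertex is on a directed cycle iff it belongs to a strongly connected component of size ≥ 2 (or has a self-loop).
The vertices on cycles are {A, C, D, E, F, G, H, I, J, K, L, M} — 12 in total.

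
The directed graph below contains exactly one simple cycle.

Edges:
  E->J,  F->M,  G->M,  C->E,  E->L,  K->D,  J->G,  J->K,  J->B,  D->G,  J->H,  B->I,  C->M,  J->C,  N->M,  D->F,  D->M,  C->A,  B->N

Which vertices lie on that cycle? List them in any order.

DFS with gray/black marking from J:
J gray
  B gray
    N gray
      M gray
      M black
    N black
    I gray
    I black
  B black
  G gray
    G→M: M black — skip
  G black
  H gray
  H black
  C gray
    C→M: M black — skip
    A gray
    A black
    E gray
      E→J: J is gray → back edge
Back edge closes the cycle J → C → E → J; its vertices are {C, E, J}.

C, E, J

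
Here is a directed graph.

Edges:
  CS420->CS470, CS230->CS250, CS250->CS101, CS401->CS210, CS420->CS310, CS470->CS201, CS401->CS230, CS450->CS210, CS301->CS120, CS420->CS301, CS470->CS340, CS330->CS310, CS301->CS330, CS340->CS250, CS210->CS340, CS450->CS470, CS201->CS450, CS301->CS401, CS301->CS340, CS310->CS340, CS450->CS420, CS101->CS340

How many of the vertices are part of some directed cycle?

A vertex is on a directed cycle iff it belongs to a strongly connected component of size ≥ 2 (or has a self-loop).
The vertices on cycles are {CS101, CS201, CS250, CS340, CS420, CS450, CS470} — 7 in total.

7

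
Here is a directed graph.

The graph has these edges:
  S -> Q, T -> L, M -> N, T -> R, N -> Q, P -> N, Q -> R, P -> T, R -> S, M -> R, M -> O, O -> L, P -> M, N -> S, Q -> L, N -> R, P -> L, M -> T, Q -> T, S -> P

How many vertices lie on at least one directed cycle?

A vertex is on a directed cycle iff it belongs to a strongly connected component of size ≥ 2 (or has a self-loop).
The vertices on cycles are {M, N, P, Q, R, S, T} — 7 in total.

7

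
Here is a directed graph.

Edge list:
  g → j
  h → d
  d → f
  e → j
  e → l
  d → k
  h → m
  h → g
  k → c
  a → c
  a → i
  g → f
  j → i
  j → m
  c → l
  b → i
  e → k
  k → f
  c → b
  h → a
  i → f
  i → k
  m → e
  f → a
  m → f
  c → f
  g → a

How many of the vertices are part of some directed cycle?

A vertex is on a directed cycle iff it belongs to a strongly connected component of size ≥ 2 (or has a self-loop).
The vertices on cycles are {a, b, c, e, f, i, j, k, m} — 9 in total.

9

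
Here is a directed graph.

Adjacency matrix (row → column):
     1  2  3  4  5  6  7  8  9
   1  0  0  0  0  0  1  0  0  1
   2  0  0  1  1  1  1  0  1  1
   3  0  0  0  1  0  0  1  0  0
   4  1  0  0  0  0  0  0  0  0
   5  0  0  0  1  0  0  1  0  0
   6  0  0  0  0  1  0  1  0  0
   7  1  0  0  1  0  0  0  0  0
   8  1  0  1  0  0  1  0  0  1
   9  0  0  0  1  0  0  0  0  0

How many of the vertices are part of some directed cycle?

6

A vertex is on a directed cycle iff it belongs to a strongly connected component of size ≥ 2 (or has a self-loop).
The vertices on cycles are {1, 4, 5, 6, 7, 9} — 6 in total.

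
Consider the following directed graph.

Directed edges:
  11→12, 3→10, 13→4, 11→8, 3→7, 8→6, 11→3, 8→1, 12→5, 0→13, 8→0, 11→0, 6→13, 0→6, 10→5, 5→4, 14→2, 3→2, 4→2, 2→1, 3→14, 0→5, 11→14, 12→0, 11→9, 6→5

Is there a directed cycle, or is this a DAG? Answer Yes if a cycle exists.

No

DFS with white/gray/black marking, starting from 5:
5 gray
  4 gray
    2 gray
      1 gray
      1 black
    2 black
  4 black
5 black
14 gray
  14→2: 2 black — skip
14 black
11 gray
  0 gray
    6 gray
      6→5: 5 black — skip
      13 gray
        13→4: 4 black — skip
      13 black
    6 black
    0→5: 5 black — skip
    0→13: 13 black — skip
  0 black
  9 gray
  9 black
  11→14: 14 black — skip
  8 gray
    8→0: 0 black — skip
    8→6: 6 black — skip
    8→1: 1 black — skip
  8 black
  3 gray
    3→2: 2 black — skip
    7 gray
    7 black
    3→14: 14 black — skip
    10 gray
      10→5: 5 black — skip
    10 black
  3 black
  12 gray
    12→0: 0 black — skip
    12→5: 5 black — skip
  12 black
11 black
Every edge goes to a white or black vertex — no back edge, so the graph is acyclic.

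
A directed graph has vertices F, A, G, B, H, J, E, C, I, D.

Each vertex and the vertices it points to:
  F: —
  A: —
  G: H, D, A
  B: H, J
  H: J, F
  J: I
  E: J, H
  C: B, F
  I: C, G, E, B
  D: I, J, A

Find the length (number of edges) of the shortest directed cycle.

3

For each vertex v, BFS finds the shortest path from v back to v.
The shortest such closed walk is D → I → G → D, length 3.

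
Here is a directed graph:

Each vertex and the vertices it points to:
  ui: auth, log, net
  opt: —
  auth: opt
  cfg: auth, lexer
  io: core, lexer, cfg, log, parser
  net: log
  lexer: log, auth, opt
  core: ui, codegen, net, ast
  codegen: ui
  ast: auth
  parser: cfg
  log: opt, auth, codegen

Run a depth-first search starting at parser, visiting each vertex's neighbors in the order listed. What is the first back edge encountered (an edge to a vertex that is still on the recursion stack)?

ui->log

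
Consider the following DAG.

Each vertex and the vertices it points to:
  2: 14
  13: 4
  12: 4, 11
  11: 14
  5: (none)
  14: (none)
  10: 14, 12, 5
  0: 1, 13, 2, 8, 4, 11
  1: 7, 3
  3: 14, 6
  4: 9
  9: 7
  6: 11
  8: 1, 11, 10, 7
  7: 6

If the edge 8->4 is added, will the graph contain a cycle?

No

Adding 8→4 creates a cycle iff 4 can already reach 8.
Explore from 4: no path reaches 8. The graph stays acyclic.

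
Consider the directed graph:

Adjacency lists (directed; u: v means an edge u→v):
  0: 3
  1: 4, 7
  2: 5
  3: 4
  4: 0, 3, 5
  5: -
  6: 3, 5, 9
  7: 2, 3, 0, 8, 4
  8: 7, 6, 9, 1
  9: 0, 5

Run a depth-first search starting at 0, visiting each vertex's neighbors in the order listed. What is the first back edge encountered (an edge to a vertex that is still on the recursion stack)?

DFS from 0 (visiting each vertex's neighbors in the order listed); mark gray on enter, black on exit:
0 gray
  3 gray
    4 gray
      4→0: 0 is gray → back edge
First back edge: 4 → 0.

4->0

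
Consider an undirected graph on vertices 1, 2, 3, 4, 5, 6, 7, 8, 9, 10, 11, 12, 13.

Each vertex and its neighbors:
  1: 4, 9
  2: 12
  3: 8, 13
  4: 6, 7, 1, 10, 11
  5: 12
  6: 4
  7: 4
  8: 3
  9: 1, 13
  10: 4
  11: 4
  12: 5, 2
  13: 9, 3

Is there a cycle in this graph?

No

DFS, tracking each vertex's parent; an edge to a visited non-parent vertex closes a cycle.
Start from 2:
visit 2 (parent –)
  visit 12 (parent 2)
    visit 5 (parent 12)
      5–12: parent, skip
    12–2: parent, skip
visit 1 (parent –)
  visit 4 (parent 1)
    visit 6 (parent 4)
      6–4: parent, skip
    visit 7 (parent 4)
      7–4: parent, skip
    4–1: parent, skip
    visit 10 (parent 4)
      10–4: parent, skip
    visit 11 (parent 4)
      11–4: parent, skip
  visit 9 (parent 1)
    9–1: parent, skip
    visit 13 (parent 9)
      13–9: parent, skip
      visit 3 (parent 13)
        visit 8 (parent 3)
          8–3: parent, skip
        3–13: parent, skip
No non-parent visited neighbor found — the graph is a forest.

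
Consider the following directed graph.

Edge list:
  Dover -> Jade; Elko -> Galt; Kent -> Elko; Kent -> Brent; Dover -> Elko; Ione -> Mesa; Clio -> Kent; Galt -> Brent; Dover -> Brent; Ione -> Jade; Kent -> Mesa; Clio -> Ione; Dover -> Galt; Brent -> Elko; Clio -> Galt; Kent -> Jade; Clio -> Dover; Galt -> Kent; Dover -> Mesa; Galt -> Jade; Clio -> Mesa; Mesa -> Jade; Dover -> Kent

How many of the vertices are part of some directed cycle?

A vertex is on a directed cycle iff it belongs to a strongly connected component of size ≥ 2 (or has a self-loop).
The vertices on cycles are {Elko, Galt, Kent, Brent} — 4 in total.

4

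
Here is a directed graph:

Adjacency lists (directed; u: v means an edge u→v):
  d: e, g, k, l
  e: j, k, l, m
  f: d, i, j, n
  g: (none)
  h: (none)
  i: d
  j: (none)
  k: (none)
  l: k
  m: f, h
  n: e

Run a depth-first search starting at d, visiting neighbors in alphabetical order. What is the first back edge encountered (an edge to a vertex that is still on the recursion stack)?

f→d

DFS from d (visiting neighbors in alphabetical order); mark gray on enter, black on exit:
d gray
  e gray
    j gray
    j black
    k gray
    k black
    l gray
      l→k: k black — skip
    l black
    m gray
      f gray
        f→d: d is gray → back edge
First back edge: f → d.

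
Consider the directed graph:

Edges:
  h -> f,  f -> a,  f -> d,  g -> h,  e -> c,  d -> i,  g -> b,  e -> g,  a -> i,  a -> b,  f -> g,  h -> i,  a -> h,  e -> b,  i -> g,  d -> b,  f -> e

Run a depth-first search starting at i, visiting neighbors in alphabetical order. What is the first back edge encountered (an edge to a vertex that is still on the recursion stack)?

DFS from i (visiting neighbors in alphabetical order); mark gray on enter, black on exit:
i gray
  g gray
    b gray
    b black
    h gray
      f gray
        a gray
          a→b: b black — skip
          a→h: h is gray → back edge
First back edge: a → h.

a->h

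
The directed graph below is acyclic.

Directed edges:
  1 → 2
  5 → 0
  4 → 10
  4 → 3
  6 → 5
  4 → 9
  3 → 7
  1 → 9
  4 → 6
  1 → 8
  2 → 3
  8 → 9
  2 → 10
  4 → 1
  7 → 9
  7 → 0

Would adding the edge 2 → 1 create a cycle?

Adding 2→1 creates a cycle iff 1 can already reach 2.
Path from 1: 1 → 2.
So 1 → … → 2 → 1 is a cycle.

Yes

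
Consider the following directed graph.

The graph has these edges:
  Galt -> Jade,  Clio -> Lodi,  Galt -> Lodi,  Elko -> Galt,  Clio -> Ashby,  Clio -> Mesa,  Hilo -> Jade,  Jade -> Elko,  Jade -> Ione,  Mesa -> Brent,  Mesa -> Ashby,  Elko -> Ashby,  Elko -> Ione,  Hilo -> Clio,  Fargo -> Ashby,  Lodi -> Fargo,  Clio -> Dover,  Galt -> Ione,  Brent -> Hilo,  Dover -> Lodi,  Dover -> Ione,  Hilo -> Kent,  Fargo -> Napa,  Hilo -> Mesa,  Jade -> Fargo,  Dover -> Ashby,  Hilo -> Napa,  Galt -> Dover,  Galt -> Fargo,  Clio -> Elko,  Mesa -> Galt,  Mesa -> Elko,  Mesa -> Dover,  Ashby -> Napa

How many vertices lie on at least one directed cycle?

A vertex is on a directed cycle iff it belongs to a strongly connected component of size ≥ 2 (or has a self-loop).
The vertices on cycles are {Clio, Elko, Galt, Hilo, Jade, Mesa, Brent} — 7 in total.

7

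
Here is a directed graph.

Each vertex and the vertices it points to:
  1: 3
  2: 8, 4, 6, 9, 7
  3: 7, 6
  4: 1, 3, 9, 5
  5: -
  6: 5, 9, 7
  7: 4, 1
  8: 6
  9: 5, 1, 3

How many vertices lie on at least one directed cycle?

A vertex is on a directed cycle iff it belongs to a strongly connected component of size ≥ 2 (or has a self-loop).
The vertices on cycles are {1, 3, 4, 6, 7, 9} — 6 in total.

6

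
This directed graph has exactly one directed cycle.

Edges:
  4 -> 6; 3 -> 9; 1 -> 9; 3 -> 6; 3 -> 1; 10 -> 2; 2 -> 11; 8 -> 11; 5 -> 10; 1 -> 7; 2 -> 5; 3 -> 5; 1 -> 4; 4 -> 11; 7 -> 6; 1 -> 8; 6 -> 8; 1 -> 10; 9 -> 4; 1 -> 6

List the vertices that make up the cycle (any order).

2, 5, 10

DFS with gray/black marking from 5:
5 gray
  10 gray
    2 gray
      11 gray
      11 black
      2→5: 5 is gray → back edge
Back edge closes the cycle 5 → 10 → 2 → 5; its vertices are {2, 5, 10}.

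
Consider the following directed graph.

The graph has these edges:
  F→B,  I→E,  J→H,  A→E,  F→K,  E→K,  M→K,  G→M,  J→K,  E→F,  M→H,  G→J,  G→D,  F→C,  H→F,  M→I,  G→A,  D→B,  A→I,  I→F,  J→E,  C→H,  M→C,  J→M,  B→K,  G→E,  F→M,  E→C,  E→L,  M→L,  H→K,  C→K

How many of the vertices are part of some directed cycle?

6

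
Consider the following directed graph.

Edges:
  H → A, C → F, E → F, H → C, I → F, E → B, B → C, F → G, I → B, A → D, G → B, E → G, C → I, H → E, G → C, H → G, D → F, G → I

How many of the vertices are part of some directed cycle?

5

A vertex is on a directed cycle iff it belongs to a strongly connected component of size ≥ 2 (or has a self-loop).
The vertices on cycles are {B, C, F, G, I} — 5 in total.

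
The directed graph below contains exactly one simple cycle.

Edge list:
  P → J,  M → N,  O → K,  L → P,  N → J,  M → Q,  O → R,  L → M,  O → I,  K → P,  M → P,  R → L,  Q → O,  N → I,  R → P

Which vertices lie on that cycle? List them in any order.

L, M, O, Q, R

DFS with gray/black marking from L:
L gray
  P gray
    J gray
    J black
  P black
  M gray
    M→P: P black — skip
    Q gray
      O gray
        I gray
        I black
        R gray
          R→L: L is gray → back edge
Back edge closes the cycle L → M → Q → O → R → L; its vertices are {L, M, O, Q, R}.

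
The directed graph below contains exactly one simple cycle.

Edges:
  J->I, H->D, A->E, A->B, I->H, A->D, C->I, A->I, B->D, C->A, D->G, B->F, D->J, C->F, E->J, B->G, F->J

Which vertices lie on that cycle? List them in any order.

D, H, I, J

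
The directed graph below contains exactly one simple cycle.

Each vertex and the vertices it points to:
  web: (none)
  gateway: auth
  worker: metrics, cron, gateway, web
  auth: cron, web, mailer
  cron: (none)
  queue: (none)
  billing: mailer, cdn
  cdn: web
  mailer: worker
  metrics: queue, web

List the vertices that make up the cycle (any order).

DFS with gray/black marking from mailer:
mailer gray
  worker gray
    metrics gray
      queue gray
      queue black
      web gray
      web black
    metrics black
    cron gray
    cron black
    gateway gray
      auth gray
        auth→cron: cron black — skip
        auth→web: web black — skip
        auth→mailer: mailer is gray → back edge
Back edge closes the cycle mailer → worker → gateway → auth → mailer; its vertices are {auth, mailer, worker, gateway}.

auth, mailer, worker, gateway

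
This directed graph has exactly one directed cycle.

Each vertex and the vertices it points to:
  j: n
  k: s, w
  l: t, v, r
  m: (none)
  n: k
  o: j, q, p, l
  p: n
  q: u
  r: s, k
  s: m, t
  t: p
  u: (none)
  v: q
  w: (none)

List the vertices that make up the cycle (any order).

k, n, p, s, t

DFS with gray/black marking from k:
k gray
  s gray
    m gray
    m black
    t gray
      p gray
        n gray
          n→k: k is gray → back edge
Back edge closes the cycle k → s → t → p → n → k; its vertices are {k, n, p, s, t}.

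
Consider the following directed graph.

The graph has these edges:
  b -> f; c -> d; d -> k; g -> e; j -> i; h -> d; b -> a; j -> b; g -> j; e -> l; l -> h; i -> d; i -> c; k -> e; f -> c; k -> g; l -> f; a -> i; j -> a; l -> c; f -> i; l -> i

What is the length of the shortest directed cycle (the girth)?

For each vertex v, BFS finds the shortest path from v back to v.
The shortest such closed walk is k → g → j → i → d → k, length 5.

5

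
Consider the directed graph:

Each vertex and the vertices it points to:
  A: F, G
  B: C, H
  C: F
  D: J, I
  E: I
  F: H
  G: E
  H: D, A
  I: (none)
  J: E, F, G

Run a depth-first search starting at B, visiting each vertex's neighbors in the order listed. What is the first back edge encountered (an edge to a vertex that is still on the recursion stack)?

J->F

DFS from B (visiting each vertex's neighbors in the order listed); mark gray on enter, black on exit:
B gray
  C gray
    F gray
      H gray
        D gray
          J gray
            E gray
              I gray
              I black
            E black
            J→F: F is gray → back edge
First back edge: J → F.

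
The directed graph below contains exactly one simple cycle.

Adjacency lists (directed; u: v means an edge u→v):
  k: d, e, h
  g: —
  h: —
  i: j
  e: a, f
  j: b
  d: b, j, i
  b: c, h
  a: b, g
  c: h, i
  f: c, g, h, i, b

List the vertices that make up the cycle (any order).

DFS with gray/black marking from i:
i gray
  j gray
    b gray
      c gray
        h gray
        h black
        c→i: i is gray → back edge
Back edge closes the cycle i → j → b → c → i; its vertices are {b, c, i, j}.

b, c, i, j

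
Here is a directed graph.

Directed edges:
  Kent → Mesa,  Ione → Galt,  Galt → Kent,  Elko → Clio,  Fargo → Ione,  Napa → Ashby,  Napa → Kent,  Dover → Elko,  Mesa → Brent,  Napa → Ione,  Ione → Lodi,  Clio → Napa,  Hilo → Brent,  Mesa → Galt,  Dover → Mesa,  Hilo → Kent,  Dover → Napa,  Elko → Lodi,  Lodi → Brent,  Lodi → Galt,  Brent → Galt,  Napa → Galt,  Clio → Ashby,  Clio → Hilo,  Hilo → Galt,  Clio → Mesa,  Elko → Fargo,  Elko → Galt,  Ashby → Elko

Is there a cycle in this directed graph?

Yes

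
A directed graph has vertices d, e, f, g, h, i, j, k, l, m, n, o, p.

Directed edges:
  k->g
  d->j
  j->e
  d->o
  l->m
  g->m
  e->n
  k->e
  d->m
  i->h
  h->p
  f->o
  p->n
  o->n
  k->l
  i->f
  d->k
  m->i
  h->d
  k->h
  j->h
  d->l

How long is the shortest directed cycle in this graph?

3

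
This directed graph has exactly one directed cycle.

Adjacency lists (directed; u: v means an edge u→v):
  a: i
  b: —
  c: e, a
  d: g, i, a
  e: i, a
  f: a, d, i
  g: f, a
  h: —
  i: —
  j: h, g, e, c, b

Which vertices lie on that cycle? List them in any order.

d, f, g

DFS with gray/black marking from g:
g gray
  f gray
    a gray
      i gray
      i black
    a black
    d gray
      d→g: g is gray → back edge
Back edge closes the cycle g → f → d → g; its vertices are {d, f, g}.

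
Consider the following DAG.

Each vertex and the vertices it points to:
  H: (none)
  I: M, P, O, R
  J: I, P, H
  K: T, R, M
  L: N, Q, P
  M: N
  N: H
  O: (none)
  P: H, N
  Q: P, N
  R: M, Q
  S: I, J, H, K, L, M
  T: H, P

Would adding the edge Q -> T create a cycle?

No

Adding Q→T creates a cycle iff T can already reach Q.
Explore from T: no path reaches Q. The graph stays acyclic.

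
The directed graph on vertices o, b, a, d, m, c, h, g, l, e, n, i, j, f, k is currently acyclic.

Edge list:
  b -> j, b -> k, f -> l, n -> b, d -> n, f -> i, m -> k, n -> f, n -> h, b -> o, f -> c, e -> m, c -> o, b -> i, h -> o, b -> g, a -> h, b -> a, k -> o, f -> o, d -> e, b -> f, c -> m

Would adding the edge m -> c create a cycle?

Adding m→c creates a cycle iff c can already reach m.
Path from c: c → m.
So c → … → m → c is a cycle.

Yes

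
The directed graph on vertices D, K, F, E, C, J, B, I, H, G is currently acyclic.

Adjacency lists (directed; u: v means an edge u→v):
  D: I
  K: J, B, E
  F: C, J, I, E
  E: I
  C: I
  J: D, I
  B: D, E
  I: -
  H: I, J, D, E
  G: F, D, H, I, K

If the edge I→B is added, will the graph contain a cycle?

Adding I→B creates a cycle iff B can already reach I.
Path from B: B → D → I.
So B → … → I → B is a cycle.

Yes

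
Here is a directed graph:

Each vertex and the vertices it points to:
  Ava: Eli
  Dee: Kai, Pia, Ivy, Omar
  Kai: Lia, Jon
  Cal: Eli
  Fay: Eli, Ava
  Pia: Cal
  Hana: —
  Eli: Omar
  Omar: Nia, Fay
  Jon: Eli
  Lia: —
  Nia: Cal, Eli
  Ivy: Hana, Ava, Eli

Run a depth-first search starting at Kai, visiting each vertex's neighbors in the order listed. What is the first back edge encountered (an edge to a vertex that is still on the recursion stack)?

Cal->Eli

DFS from Kai (visiting each vertex's neighbors in the order listed); mark gray on enter, black on exit:
Kai gray
  Lia gray
  Lia black
  Jon gray
    Eli gray
      Omar gray
        Nia gray
          Cal gray
            Cal→Eli: Eli is gray → back edge
First back edge: Cal → Eli.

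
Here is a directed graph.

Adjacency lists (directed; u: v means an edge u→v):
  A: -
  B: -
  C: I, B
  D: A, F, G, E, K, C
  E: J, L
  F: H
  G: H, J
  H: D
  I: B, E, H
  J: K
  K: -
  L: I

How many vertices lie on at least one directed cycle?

8

A vertex is on a directed cycle iff it belongs to a strongly connected component of size ≥ 2 (or has a self-loop).
The vertices on cycles are {C, D, E, F, G, H, I, L} — 8 in total.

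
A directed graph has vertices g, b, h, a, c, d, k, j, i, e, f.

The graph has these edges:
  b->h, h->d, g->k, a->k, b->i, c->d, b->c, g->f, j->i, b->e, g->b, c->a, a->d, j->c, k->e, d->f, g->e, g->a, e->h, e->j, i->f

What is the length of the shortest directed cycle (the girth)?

5

For each vertex v, BFS finds the shortest path from v back to v.
The shortest such closed walk is k → e → j → c → a → k, length 5.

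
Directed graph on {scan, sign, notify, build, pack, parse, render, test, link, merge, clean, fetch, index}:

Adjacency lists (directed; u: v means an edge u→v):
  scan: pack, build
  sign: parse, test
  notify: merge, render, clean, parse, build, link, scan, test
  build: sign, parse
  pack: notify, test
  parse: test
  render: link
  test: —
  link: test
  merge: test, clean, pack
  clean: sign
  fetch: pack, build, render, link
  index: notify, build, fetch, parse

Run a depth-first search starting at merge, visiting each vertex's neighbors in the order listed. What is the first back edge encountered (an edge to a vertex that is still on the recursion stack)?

DFS from merge (visiting each vertex's neighbors in the order listed); mark gray on enter, black on exit:
merge gray
  test gray
  test black
  clean gray
    sign gray
      parse gray
        parse→test: test black — skip
      parse black
      sign→test: test black — skip
    sign black
  clean black
  pack gray
    notify gray
      notify→merge: merge is gray → back edge
First back edge: notify → merge.

notify->merge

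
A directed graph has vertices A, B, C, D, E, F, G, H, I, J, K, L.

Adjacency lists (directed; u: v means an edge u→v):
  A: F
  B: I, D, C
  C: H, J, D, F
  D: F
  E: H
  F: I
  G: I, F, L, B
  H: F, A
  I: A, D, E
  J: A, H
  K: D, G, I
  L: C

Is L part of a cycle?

L lies on a cycle iff there is a path from L back to itself.
Exploring from L, it never reaches itself; equivalently, its strongly connected component is a singleton.

No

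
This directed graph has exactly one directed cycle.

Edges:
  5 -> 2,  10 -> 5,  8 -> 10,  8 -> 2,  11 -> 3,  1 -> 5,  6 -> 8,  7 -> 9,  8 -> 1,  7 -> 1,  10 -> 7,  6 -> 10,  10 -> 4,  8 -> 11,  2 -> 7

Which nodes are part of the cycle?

DFS with gray/black marking from 7:
7 gray
  9 gray
  9 black
  1 gray
    5 gray
      2 gray
        2→7: 7 is gray → back edge
Back edge closes the cycle 7 → 1 → 5 → 2 → 7; its vertices are {1, 2, 5, 7}.

1, 2, 5, 7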